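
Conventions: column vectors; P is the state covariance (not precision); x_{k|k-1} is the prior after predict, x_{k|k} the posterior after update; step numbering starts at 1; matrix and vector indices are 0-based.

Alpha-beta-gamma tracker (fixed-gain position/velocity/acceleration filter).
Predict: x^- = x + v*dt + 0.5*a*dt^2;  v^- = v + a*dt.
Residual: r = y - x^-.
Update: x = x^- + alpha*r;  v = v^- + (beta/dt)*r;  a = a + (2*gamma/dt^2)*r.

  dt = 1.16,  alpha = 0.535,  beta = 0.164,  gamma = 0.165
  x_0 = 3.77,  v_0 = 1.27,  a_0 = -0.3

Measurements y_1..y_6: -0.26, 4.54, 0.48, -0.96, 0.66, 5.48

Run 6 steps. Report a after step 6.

a_post = 3.5633

step 1: x_pred=5.0414  r=-5.3014  x^+=2.2051  v^+=0.1725  a^+=-1.6001
step 2: x_pred=1.3287  r=3.2113  x^+=3.0467  v^+=-1.2296  a^+=-0.8126
step 3: x_pred=1.0737  r=-0.5937  x^+=0.7561  v^+=-2.2561  a^+=-0.9582
step 4: x_pred=-2.5057  r=1.5457  x^+=-1.6788  v^+=-3.1491  a^+=-0.5791
step 5: x_pred=-5.7213  r=6.3813  x^+=-2.3073  v^+=-2.9186  a^+=0.9859
step 6: x_pred=-5.0296  r=10.5096  x^+=0.5930  v^+=-0.2891  a^+=3.5633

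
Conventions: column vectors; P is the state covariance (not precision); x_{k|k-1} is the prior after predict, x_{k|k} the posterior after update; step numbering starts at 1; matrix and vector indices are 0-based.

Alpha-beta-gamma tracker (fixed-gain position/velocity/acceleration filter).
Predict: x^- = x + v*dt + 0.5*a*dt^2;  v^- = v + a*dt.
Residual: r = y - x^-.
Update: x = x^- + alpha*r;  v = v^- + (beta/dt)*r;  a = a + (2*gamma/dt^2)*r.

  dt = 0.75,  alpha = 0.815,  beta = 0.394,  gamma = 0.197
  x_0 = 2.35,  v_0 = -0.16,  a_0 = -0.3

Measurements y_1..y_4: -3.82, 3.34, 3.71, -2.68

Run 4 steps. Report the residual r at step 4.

step 1: x_pred=2.1456  r=-5.9656  x^+=-2.7164  v^+=-3.5189  a^+=-4.4786
step 2: x_pred=-6.6152  r=9.9552  x^+=1.4983  v^+=-1.6481  a^+=2.4945
step 3: x_pred=0.9638  r=2.7462  x^+=3.2019  v^+=1.6654  a^+=4.4180
step 4: x_pred=5.6936  r=-8.3736  x^+=-1.1309  v^+=0.5800  a^+=-1.4472

resid = -8.3736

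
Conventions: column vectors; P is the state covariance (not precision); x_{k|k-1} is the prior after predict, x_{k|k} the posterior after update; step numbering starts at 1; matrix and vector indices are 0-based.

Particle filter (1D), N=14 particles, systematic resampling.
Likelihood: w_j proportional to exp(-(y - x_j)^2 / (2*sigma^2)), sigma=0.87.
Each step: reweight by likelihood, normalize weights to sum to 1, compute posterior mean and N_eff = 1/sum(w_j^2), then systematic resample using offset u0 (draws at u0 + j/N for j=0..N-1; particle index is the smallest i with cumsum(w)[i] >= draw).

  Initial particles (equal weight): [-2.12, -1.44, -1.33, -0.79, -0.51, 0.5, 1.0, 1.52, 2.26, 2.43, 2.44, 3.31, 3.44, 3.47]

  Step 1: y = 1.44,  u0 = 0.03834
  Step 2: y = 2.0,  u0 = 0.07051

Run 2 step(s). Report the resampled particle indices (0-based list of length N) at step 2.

resampled_idx = [2, 3, 5, 5, 6, 7, 8, 8, 9, 10, 11, 11, 12, 13]

step 1: w=[0.0001, 0.0009, 0.0014, 0.0084, 0.0181, 0.1245, 0.1964, 0.2223, 0.1431, 0.1168, 0.1153, 0.0222, 0.0159, 0.0147]  mean=1.6449  Neff=6.5674  idx=[5, 5, 6, 6, 6, 7, 7, 7, 8, 8, 9, 9, 10, 11]
step 2: w=[0.0239, 0.0239, 0.0546, 0.0546, 0.0546, 0.0908, 0.0908, 0.0908, 0.1011, 0.1011, 0.0935, 0.0935, 0.0930, 0.0340]  mean=1.8523  Neff=12.1191  idx=[2, 3, 5, 5, 6, 7, 8, 8, 9, 10, 11, 11, 12, 13]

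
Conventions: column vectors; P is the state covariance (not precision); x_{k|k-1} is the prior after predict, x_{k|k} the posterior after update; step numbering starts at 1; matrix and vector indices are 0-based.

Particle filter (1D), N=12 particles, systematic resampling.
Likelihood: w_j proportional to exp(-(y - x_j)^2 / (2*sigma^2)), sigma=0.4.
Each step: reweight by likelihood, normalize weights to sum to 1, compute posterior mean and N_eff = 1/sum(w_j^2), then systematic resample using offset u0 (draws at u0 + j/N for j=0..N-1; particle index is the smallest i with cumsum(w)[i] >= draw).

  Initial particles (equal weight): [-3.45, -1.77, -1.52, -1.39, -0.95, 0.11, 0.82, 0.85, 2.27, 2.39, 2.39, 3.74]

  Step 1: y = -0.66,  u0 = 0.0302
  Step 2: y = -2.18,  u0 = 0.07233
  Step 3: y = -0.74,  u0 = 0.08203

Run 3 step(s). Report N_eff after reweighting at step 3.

step 1: w=[0.0000, 0.0172, 0.0801, 0.1529, 0.6215, 0.1267, 0.0009, 0.0007, 0.0000, 0.0000, 0.0000, 0.0000]  mean=-0.9400  Neff=2.3124  idx=[2, 3, 3, 4, 4, 4, 4, 4, 4, 4, 4, 5]
step 2: w=[0.4192, 0.2326, 0.2326, 0.0145, 0.0145, 0.0145, 0.0145, 0.0145, 0.0145, 0.0145, 0.0145, 0.0000]  mean=-1.3936  Neff=3.5022  idx=[0, 0, 0, 0, 0, 1, 1, 2, 2, 2, 4, 10]
step 3: w=[0.0391, 0.0391, 0.0391, 0.0391, 0.0391, 0.0698, 0.0698, 0.0698, 0.0698, 0.0698, 0.2278, 0.2278]  mean=-1.2149  Neff=7.3644  idx=[2, 4, 5, 6, 8, 9, 10, 10, 10, 11, 11, 11]

N_eff = 7.3644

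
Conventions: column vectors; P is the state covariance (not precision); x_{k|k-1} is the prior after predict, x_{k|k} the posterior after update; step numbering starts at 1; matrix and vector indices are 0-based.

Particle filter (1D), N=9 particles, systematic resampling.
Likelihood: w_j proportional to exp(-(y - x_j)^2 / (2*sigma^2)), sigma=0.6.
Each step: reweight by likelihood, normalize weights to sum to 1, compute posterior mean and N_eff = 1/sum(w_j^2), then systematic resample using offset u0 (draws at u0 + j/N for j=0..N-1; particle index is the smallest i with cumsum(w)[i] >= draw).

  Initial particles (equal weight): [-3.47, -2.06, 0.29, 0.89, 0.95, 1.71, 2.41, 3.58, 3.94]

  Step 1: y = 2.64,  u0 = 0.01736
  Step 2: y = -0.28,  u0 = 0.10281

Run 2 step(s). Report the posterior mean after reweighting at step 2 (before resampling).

post_mean = 0.9770

step 1: w=[0.0000, 0.0000, 0.0003, 0.0086, 0.0115, 0.1821, 0.5623, 0.1774, 0.0579]  mean=2.5483  Neff=2.6016  idx=[4, 5, 6, 6, 6, 6, 6, 7, 7]
step 2: w=[0.9660, 0.0323, 0.0003, 0.0003, 0.0003, 0.0003, 0.0003, 0.0000, 0.0000]  mean=0.9770  Neff=1.0704  idx=[0, 0, 0, 0, 0, 0, 0, 0, 1]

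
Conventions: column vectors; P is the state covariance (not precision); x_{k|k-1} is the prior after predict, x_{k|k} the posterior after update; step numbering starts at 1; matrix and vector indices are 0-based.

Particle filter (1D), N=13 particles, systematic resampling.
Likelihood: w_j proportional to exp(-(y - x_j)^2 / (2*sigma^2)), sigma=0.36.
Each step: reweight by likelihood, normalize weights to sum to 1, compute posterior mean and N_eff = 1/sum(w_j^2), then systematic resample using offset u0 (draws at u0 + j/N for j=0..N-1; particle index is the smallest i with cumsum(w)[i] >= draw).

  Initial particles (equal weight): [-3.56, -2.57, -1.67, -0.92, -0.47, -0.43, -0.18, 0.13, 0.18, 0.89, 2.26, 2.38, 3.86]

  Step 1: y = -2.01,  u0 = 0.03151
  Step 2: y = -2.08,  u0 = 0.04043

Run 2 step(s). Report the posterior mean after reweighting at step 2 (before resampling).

step 1: w=[0.0001, 0.3143, 0.6747, 0.0108, 0.0001, 0.0001, 0.0000, 0.0000, 0.0000, 0.0000, 0.0000, 0.0000, 0.0000]  mean=-1.9448  Neff=1.8049  idx=[1, 1, 1, 1, 2, 2, 2, 2, 2, 2, 2, 2, 2]
step 2: w=[0.0630, 0.0630, 0.0630, 0.0630, 0.0831, 0.0831, 0.0831, 0.0831, 0.0831, 0.0831, 0.0831, 0.0831, 0.0831]  mean=-1.8967  Neff=12.8125  idx=[0, 1, 3, 4, 5, 6, 7, 7, 8, 9, 10, 11, 12]

post_mean = -1.8967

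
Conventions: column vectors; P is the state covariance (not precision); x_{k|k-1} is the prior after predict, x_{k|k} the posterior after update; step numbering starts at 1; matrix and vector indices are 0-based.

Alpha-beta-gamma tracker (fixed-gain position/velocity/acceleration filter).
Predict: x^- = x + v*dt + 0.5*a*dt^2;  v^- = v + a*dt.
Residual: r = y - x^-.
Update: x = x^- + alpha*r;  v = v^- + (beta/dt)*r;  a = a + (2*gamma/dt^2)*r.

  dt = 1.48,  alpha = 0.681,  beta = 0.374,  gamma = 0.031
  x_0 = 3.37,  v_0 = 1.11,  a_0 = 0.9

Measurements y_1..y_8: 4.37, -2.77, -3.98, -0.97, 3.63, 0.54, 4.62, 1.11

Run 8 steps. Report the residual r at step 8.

resid = -6.7221

step 1: x_pred=5.9985  r=-1.6285  x^+=4.8895  v^+=2.0305  a^+=0.8539
step 2: x_pred=8.8298  r=-11.5998  x^+=0.9303  v^+=0.3630  a^+=0.5256
step 3: x_pred=2.0431  r=-6.0231  x^+=-2.0586  v^+=-0.3813  a^+=0.3551
step 4: x_pred=-2.2340  r=1.2640  x^+=-1.3732  v^+=0.4637  a^+=0.3909
step 5: x_pred=-0.2589  r=3.8889  x^+=2.3894  v^+=2.0249  a^+=0.5009
step 6: x_pred=5.9349  r=-5.3949  x^+=2.2610  v^+=1.4030  a^+=0.3482
step 7: x_pred=4.7188  r=-0.0988  x^+=4.6515  v^+=1.8934  a^+=0.3454
step 8: x_pred=7.8321  r=-6.7221  x^+=3.2543  v^+=0.7060  a^+=0.1552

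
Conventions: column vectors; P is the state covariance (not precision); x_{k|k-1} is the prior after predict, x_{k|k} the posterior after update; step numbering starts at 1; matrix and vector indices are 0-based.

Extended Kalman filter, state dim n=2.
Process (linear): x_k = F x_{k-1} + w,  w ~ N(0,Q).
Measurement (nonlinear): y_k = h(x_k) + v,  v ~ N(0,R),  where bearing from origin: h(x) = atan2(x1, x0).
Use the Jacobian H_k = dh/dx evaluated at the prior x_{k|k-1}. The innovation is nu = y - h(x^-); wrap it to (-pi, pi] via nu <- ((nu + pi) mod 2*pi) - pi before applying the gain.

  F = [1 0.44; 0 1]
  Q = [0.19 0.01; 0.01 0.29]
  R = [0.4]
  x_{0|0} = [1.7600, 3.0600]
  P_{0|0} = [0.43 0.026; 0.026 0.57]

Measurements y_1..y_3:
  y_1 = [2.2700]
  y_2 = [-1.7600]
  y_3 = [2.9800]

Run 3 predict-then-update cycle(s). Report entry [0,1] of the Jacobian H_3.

step 1: x^-=[3.1064, 3.0600]  P^-=[0.7532 0.2868; 0.2868 0.8600]  H_jac=[-0.1609 0.1634]  S=[0.4274]  K=[-0.1740; 0.2208]  nu=[1.4921]  x^+=[2.8468, 3.3894]  P^+=[0.7403 0.3032; 0.3032 0.8392]
step 2: x^-=[4.3381, 3.3894]  P^-=[1.3596 0.6825; 0.6825 1.1292]  H_jac=[-0.1118 0.1431]  S=[0.4183]  K=[-0.1300; 0.2039]  nu=[-2.4232]  x^+=[4.6530, 2.8952]  P^+=[1.3525 0.6935; 0.6935 1.1118]
step 3: x^-=[5.9269, 2.8952]  P^-=[2.3681 1.1927; 1.1927 1.4018]  H_jac=[-0.0665 0.1362]  S=[0.4149]  K=[0.0118; 0.2690]  nu=[2.5256]  x^+=[5.9568, 3.5745]  P^+=[2.3680 1.1914; 1.1914 1.3718]

H_jac[0,1] = 0.1362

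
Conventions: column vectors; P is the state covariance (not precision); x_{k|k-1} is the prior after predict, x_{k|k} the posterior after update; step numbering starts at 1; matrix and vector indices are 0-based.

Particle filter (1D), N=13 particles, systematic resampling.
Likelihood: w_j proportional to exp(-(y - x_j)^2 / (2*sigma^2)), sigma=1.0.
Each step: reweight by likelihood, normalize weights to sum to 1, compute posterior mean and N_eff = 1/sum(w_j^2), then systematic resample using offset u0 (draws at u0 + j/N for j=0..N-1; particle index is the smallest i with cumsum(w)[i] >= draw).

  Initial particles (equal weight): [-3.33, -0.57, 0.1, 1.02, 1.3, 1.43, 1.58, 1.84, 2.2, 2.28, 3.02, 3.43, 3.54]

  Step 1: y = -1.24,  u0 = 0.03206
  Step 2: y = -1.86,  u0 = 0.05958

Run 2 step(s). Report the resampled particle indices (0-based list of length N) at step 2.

step 1: w=[0.0752, 0.5336, 0.2722, 0.0520, 0.0265, 0.0189, 0.0125, 0.0058, 0.0018, 0.0014, 0.0001, 0.0000, 0.0000]  mean=-0.3750  Neff=2.7140  idx=[0, 1, 1, 1, 1, 1, 1, 1, 2, 2, 2, 2, 4]
step 2: w=[0.0853, 0.1094, 0.1094, 0.1094, 0.1094, 0.1094, 0.1094, 0.1094, 0.0368, 0.0368, 0.0368, 0.0368, 0.0017]  mean=-0.7036  Neff=10.3671  idx=[0, 1, 2, 2, 3, 4, 4, 5, 6, 7, 7, 9, 11]

resampled_idx = [0, 1, 2, 2, 3, 4, 4, 5, 6, 7, 7, 9, 11]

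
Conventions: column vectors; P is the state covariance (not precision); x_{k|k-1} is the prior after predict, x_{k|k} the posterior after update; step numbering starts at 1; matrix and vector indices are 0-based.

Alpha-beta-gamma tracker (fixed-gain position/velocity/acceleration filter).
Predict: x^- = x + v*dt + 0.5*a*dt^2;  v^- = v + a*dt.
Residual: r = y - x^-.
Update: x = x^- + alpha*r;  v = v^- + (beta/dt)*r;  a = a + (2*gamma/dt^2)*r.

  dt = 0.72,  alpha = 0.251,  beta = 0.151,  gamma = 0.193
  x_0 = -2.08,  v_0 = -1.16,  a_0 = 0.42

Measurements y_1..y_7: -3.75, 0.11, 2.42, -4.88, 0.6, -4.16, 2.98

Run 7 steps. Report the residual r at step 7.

resid = 0.1872

step 1: x_pred=-2.8063  r=-0.9437  x^+=-3.0432  v^+=-1.0555  a^+=-0.2827
step 2: x_pred=-3.8764  r=3.9864  x^+=-2.8758  v^+=-0.4230  a^+=2.6856
step 3: x_pred=-2.4843  r=4.9043  x^+=-1.2533  v^+=2.5392  a^+=6.3373
step 4: x_pred=2.2176  r=-7.0976  x^+=0.4361  v^+=5.6136  a^+=1.0525
step 5: x_pred=4.7507  r=-4.1507  x^+=3.7089  v^+=5.5009  a^+=-2.0381
step 6: x_pred=7.1412  r=-11.3012  x^+=4.3046  v^+=1.6633  a^+=-10.4530
step 7: x_pred=2.7928  r=0.1872  x^+=2.8398  v^+=-5.8235  a^+=-10.3136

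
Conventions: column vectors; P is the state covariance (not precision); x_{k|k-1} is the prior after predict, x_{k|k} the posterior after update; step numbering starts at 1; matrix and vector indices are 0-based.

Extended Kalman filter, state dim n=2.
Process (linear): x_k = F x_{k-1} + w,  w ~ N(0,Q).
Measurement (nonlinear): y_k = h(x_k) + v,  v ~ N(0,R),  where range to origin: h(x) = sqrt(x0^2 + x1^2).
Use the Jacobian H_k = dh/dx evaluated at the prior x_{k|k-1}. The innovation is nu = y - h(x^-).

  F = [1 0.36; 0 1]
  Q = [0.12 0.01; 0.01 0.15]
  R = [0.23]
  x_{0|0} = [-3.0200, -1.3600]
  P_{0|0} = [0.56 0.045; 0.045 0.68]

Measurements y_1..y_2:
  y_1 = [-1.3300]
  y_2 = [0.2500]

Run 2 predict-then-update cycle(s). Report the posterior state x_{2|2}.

x_post = [0.1905, 0.4111]

step 1: x^-=[-3.5096, -1.3600]  P^-=[0.8005 0.2998; 0.2998 0.8300]  H_jac=[-0.9324 -0.3613]  S=[1.2364]  K=[-0.6913; -0.4687]  nu=[-5.0939]  x^+=[0.0120, 1.0273]  P^+=[0.2096 -0.1008; -0.1008 0.5584]
step 2: x^-=[0.3819, 1.0273]  P^-=[0.3294 0.1102; 0.1102 0.7084]  H_jac=[0.3484 0.9373]  S=[0.9644]  K=[0.2261; 0.7284]  nu=[-0.8460]  x^+=[0.1905, 0.4111]  P^+=[0.2801 -0.0486; -0.0486 0.1968]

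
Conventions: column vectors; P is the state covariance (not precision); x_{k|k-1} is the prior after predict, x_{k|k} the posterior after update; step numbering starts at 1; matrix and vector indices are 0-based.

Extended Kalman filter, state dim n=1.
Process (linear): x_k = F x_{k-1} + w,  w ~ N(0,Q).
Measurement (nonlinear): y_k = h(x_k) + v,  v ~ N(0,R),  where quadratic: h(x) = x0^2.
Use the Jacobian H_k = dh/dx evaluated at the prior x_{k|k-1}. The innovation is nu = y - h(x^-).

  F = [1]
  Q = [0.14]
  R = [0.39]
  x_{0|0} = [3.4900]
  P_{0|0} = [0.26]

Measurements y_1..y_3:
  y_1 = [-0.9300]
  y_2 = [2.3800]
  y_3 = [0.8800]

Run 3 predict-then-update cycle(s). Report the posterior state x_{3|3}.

x_post = [1.1597]

step 1: x^-=[3.4900]  P^-=[0.4000]  H_jac=[6.9800]  S=[19.8782]  K=[0.1405]  nu=[-13.1101]  x^+=[1.6486]  P^+=[0.0078]
step 2: x^-=[1.6486]  P^-=[0.1478]  H_jac=[3.2972]  S=[1.9974]  K=[0.2441]  nu=[-0.3379]  x^+=[1.5661]  P^+=[0.0289]
step 3: x^-=[1.5661]  P^-=[0.1689]  H_jac=[3.1323]  S=[2.0468]  K=[0.2584]  nu=[-1.5728]  x^+=[1.1597]  P^+=[0.0322]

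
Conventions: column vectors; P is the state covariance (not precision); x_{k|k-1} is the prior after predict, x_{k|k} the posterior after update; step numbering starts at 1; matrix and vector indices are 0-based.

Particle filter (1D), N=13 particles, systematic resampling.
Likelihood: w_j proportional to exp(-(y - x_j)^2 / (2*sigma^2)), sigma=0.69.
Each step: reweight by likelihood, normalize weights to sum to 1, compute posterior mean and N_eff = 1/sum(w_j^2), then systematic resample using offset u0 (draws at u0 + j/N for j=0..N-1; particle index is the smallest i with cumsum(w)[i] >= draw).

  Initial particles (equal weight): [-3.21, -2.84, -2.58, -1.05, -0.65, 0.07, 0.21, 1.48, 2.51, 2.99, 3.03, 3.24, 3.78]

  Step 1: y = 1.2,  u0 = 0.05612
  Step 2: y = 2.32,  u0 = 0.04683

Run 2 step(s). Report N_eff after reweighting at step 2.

N_eff = 8.4394

step 1: w=[0.0000, 0.0000, 0.0000, 0.0027, 0.0151, 0.1441, 0.1968, 0.5074, 0.0909, 0.0190, 0.0164, 0.0070, 0.0005]  mean=1.1488  Neff=3.0658  idx=[5, 5, 6, 6, 7, 7, 7, 7, 7, 7, 7, 8, 10]
step 2: w=[0.0010, 0.0010, 0.0019, 0.0019, 0.0969, 0.0969, 0.0969, 0.0969, 0.0969, 0.0969, 0.0969, 0.1958, 0.1198]  mean=1.8597  Neff=8.4394  idx=[4, 5, 6, 6, 7, 8, 9, 9, 10, 11, 11, 12, 12]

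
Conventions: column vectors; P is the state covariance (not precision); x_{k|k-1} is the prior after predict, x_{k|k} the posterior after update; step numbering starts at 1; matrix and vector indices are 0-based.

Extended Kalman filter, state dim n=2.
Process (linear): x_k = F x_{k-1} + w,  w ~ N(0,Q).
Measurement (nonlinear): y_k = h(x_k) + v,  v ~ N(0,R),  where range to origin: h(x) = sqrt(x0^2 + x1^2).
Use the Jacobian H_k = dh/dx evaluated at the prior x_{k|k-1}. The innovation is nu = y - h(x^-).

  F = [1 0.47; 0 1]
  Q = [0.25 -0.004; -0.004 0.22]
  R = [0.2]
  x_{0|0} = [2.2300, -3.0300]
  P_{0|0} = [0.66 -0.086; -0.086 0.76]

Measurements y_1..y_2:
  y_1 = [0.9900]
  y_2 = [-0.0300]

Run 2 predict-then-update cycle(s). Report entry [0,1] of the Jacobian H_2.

step 1: x^-=[0.8059, -3.0300]  P^-=[0.9970 0.2672; 0.2672 0.9800]  H_jac=[0.2570 -0.9664]  S=[1.0484]  K=[-0.0019; -0.8379]  nu=[-2.1453]  x^+=[0.8099, -1.2325]  P^+=[0.9970 0.2656; 0.2656 0.2440]
step 2: x^-=[0.2306, -1.2325]  P^-=[1.5506 0.3763; 0.3763 0.4640]  H_jac=[0.1839 -0.9829]  S=[0.5647]  K=[-0.1500; -0.6851]  nu=[-1.2839]  x^+=[0.4231, -0.3529]  P^+=[1.5379 0.3182; 0.3182 0.1989]

H_jac[0,1] = -0.9829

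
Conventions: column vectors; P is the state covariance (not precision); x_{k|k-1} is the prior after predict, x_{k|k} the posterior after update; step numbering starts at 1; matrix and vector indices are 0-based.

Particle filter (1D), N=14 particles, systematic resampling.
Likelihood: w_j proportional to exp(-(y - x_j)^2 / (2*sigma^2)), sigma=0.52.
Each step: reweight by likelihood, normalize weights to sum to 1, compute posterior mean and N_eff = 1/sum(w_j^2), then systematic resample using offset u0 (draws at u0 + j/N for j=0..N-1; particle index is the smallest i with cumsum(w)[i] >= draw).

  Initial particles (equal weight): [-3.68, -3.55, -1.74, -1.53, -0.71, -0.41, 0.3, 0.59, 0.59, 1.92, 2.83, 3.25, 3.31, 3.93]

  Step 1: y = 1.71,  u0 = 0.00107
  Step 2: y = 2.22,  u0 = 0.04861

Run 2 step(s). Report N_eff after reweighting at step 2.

step 1: w=[0.0000, 0.0000, 0.0000, 0.0000, 0.0000, 0.0002, 0.0200, 0.0778, 0.0778, 0.7294, 0.0778, 0.0099, 0.0070, 0.0001]  mean=1.7738  Neff=1.8157  idx=[6, 7, 8, 9, 9, 9, 9, 9, 9, 9, 9, 9, 9, 10]
step 2: w=[0.0001, 0.0008, 0.0008, 0.0942, 0.0942, 0.0942, 0.0942, 0.0942, 0.0942, 0.0942, 0.0942, 0.0942, 0.0942, 0.0559]  mean=1.9685  Neff=10.8785  idx=[3, 4, 5, 5, 6, 7, 8, 8, 9, 10, 11, 11, 12, 13]

N_eff = 10.8785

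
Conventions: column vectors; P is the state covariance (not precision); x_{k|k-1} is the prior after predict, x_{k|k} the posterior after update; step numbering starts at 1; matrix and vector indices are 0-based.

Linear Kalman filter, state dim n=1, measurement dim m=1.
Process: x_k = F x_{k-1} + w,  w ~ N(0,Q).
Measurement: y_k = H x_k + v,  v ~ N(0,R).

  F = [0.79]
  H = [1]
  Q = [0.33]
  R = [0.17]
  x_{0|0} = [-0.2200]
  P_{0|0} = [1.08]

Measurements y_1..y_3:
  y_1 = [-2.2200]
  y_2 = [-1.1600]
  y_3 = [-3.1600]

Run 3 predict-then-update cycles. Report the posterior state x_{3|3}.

step 1: x^-=[-0.1738]  P^-=[1.0040]  S=[1.1740]  K=[0.8552]  nu=[-2.0462]  x^+=[-1.9237]  P^+=[0.1454]
step 2: x^-=[-1.5197]  P^-=[0.4207]  S=[0.5907]  K=[0.7122]  nu=[0.3597]  x^+=[-1.2635]  P^+=[0.1211]
step 3: x^-=[-0.9982]  P^-=[0.4056]  S=[0.5756]  K=[0.7046]  nu=[-2.1618]  x^+=[-2.5215]  P^+=[0.1198]

x_post = [-2.5215]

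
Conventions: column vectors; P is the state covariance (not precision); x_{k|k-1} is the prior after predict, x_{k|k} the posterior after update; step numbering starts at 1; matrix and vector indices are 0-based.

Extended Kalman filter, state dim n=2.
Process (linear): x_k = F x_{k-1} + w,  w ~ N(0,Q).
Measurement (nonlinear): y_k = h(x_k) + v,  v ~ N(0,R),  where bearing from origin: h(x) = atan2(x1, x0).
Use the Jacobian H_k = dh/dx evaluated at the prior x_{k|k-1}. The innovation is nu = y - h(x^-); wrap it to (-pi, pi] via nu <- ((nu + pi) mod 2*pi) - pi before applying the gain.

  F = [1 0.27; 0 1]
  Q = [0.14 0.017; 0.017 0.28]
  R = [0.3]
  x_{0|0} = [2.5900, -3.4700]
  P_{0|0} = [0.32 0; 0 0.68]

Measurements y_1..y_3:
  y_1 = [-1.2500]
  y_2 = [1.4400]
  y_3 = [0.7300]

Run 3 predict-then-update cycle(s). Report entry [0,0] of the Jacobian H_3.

step 1: x^-=[1.6531, -3.4700]  P^-=[0.5096 0.2006; 0.2006 0.9600]  H_jac=[0.2349 0.1119]  S=[0.3507]  K=[0.4053; 0.4407]  nu=[-0.1238]  x^+=[1.6029, -3.5246]  P^+=[0.4520 0.1380; 0.1380 0.8919]
step 2: x^-=[0.6513, -3.5246]  P^-=[0.7315 0.3958; 0.3958 1.1719]  H_jac=[0.2744 0.0507]  S=[0.3691]  K=[0.5981; 0.4552]  nu=[2.8281]  x^+=[2.3428, -2.2373]  P^+=[0.5994 0.2953; 0.2953 1.0954]
step 3: x^-=[1.7387, -2.2373]  P^-=[0.9788 0.6081; 0.6081 1.3754]  H_jac=[0.2787 0.2166]  S=[0.5139]  K=[0.7870; 0.9093]  nu=[1.6401]  x^+=[3.0295, -0.7458]  P^+=[0.6605 0.2403; 0.2403 0.9505]

H_jac[0,0] = 0.2787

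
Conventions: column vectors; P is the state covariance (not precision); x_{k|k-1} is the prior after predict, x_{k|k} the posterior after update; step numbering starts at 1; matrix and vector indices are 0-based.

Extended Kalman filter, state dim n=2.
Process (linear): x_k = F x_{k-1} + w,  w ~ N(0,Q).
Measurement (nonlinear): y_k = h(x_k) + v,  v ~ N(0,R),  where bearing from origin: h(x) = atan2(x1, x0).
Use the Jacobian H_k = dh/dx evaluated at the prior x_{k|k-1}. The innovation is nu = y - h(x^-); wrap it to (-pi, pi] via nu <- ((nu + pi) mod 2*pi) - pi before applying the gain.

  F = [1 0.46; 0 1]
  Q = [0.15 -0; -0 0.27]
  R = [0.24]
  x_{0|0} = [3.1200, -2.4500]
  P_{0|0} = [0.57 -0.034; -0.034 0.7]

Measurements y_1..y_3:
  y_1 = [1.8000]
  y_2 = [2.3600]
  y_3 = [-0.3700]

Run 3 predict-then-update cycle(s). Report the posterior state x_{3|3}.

x_post = [5.6688, 1.4246]

step 1: x^-=[1.9930, -2.4500]  P^-=[0.8368 0.2880; 0.2880 0.9700]  H_jac=[0.2456 0.1998]  S=[0.3575]  K=[0.7360; 0.7400]  nu=[2.6879]  x^+=[3.9712, -0.4608]  P^+=[0.6432 0.0933; 0.0933 0.7742]
step 2: x^-=[3.7592, -0.4608]  P^-=[1.0429 0.4494; 0.4494 1.0442]  H_jac=[0.0321 0.2621]  S=[0.3204]  K=[0.4722; 0.8993]  nu=[2.4820]  x^+=[4.9313, 1.7712]  P^+=[0.9714 0.3134; 0.3134 0.7851]
step 3: x^-=[5.7461, 1.7712]  P^-=[1.5759 0.6745; 0.6745 1.0551]  H_jac=[-0.0490 0.1589]  S=[0.2599]  K=[0.1154; 0.5180]  nu=[-0.6690]  x^+=[5.6688, 1.4246]  P^+=[1.5724 0.6590; 0.6590 0.9854]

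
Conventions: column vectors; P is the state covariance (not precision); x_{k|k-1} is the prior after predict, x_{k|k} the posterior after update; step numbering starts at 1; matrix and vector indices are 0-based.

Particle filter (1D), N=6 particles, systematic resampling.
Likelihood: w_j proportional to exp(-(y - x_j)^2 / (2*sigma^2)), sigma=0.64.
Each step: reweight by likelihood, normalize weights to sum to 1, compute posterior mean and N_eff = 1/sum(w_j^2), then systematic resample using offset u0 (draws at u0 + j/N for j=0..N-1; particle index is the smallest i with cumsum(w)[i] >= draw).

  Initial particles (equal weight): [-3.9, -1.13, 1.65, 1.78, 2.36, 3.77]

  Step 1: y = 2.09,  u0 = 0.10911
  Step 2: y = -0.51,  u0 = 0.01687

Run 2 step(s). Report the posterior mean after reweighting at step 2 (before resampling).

step 1: w=[0.0000, 0.0000, 0.3007, 0.3387, 0.3484, 0.0121]  mean=1.9672  Neff=3.0609  idx=[2, 2, 3, 3, 4, 4]
step 2: w=[0.3319, 0.3319, 0.1638, 0.1638, 0.0042, 0.0042]  mean=1.6986  Neff=3.6487  idx=[0, 0, 1, 1, 2, 3]

post_mean = 1.6986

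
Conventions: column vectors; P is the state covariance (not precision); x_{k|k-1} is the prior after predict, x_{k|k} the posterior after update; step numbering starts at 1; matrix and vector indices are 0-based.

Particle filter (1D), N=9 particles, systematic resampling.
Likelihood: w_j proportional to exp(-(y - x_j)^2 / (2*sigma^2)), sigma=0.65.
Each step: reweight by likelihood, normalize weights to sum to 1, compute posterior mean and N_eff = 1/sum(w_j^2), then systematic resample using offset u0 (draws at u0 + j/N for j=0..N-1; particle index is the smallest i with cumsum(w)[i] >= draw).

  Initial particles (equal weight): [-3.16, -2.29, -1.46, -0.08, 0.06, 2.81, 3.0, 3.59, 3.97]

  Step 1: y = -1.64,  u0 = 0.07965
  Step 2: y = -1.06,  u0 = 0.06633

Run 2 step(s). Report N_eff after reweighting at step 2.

N_eff = 6.8117

step 1: w=[0.0377, 0.3521, 0.5586, 0.0326, 0.0190, 0.0000, 0.0000, 0.0000, 0.0000]  mean=-1.7425  Neff=2.2785  idx=[1, 1, 1, 2, 2, 2, 2, 2, 3]
step 2: w=[0.0337, 0.0337, 0.0337, 0.1669, 0.1669, 0.1669, 0.1669, 0.1669, 0.0647]  mean=-1.4545  Neff=6.8117  idx=[1, 3, 4, 4, 5, 6, 6, 7, 8]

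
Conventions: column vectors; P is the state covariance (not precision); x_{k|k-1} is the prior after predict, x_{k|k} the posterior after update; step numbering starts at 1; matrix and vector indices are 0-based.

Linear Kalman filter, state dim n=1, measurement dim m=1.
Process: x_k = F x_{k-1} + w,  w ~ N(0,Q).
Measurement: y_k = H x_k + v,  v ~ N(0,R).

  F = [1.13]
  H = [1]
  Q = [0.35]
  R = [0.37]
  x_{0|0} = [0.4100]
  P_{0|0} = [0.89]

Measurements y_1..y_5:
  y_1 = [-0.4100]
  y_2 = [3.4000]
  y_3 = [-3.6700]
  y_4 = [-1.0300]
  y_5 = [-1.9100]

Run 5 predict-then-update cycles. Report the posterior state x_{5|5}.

x_post = [-1.7348]

step 1: x^-=[0.4633]  P^-=[1.4864]  S=[1.8564]  K=[0.8007]  nu=[-0.8733]  x^+=[-0.2359]  P^+=[0.2963]
step 2: x^-=[-0.2666]  P^-=[0.7283]  S=[1.0983]  K=[0.6631]  nu=[3.6666]  x^+=[2.1648]  P^+=[0.2454]
step 3: x^-=[2.4462]  P^-=[0.6633]  S=[1.0333]  K=[0.6419]  nu=[-6.1162]  x^+=[-1.4799]  P^+=[0.2375]
step 4: x^-=[-1.6723]  P^-=[0.6533]  S=[1.0233]  K=[0.6384]  nu=[0.6423]  x^+=[-1.2622]  P^+=[0.2362]
step 5: x^-=[-1.4263]  P^-=[0.6516]  S=[1.0216]  K=[0.6378]  nu=[-0.4837]  x^+=[-1.7348]  P^+=[0.2360]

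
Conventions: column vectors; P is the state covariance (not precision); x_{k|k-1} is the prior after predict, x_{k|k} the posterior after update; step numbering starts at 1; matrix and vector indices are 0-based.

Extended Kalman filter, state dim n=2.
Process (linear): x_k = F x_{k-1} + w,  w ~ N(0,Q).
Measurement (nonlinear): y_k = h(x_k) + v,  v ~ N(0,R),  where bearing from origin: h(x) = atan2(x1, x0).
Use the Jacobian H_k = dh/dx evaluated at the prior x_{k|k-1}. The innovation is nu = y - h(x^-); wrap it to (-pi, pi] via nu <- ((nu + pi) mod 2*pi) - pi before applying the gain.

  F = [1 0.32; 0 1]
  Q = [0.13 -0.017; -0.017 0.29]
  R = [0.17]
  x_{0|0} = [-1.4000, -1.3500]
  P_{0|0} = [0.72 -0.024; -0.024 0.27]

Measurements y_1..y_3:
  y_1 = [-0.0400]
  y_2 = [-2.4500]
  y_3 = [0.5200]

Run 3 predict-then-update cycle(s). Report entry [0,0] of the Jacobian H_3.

H_jac[0,0] = 0.1940

step 1: x^-=[-1.8320, -1.3500]  P^-=[0.8623 0.0454; 0.0454 0.5600]  H_jac=[0.2607 -0.3538]  S=[0.2903]  K=[0.7190; -0.6416]  nu=[2.4665]  x^+=[-0.0586, -2.9326]  P^+=[0.7122 0.1793; 0.1793 0.4405]
step 2: x^-=[-0.9970, -2.9326]  P^-=[1.0021 0.3033; 0.3033 0.7305]  H_jac=[0.3057 -0.1039]  S=[0.2522]  K=[1.0893; 0.0666]  nu=[-0.5515]  x^+=[-1.5978, -2.9693]  P^+=[0.7028 0.2850; 0.2850 0.7294]
step 3: x^-=[-2.5480, -2.9693]  P^-=[1.0898 0.5014; 0.5014 1.0194]  H_jac=[0.1940 -0.1664]  S=[0.2069]  K=[0.6184; -0.3500]  nu=[2.8000]  x^+=[-0.8164, -3.9494]  P^+=[1.0107 0.5462; 0.5462 0.9940]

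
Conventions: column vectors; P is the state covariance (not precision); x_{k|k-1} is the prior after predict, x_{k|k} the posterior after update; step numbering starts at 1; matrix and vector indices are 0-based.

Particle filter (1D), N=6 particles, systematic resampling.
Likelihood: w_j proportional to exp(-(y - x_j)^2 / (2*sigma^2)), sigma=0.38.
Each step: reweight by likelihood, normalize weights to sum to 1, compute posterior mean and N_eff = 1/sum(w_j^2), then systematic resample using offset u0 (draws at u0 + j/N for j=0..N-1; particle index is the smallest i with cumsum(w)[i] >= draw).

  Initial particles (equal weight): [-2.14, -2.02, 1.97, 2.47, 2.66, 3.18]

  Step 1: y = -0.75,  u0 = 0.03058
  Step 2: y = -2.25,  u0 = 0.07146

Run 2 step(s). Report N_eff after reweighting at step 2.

step 1: w=[0.2488, 0.7512, 0.0000, 0.0000, 0.0000, 0.0000]  mean=-2.0499  Neff=1.5968  idx=[0, 0, 1, 1, 1, 1]
step 2: w=[0.1827, 0.1827, 0.1586, 0.1586, 0.1586, 0.1586]  mean=-2.0639  Neff=5.9723  idx=[0, 1, 2, 3, 4, 5]

N_eff = 5.9723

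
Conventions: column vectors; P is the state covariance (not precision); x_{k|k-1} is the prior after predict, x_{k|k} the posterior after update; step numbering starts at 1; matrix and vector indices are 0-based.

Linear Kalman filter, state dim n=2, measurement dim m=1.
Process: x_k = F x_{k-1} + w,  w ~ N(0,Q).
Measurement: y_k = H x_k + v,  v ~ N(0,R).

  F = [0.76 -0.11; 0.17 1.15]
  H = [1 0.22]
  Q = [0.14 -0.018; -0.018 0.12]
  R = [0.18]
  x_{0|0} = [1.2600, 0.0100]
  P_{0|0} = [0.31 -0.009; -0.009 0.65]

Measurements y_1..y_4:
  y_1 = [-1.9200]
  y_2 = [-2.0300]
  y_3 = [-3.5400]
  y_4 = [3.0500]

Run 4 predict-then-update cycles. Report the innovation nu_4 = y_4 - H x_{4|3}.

innov = [4.9143]

step 1: x^-=[0.9565, 0.2257]  P^-=[0.3284 -0.0679; -0.0679 0.9851]  S=[0.5262]  K=[0.5957; 0.2828]  nu=[-2.9262]  x^+=[-0.7867, -0.6019]  P^+=[0.1417 -0.1565; -0.1565 0.9430]
step 2: x^-=[-0.5317, -0.8260]  P^-=[0.2594 -0.2529; -0.2529 1.3100]  S=[0.3916]  K=[0.5204; 0.0902]  nu=[-1.3166]  x^+=[-1.2169, -0.9447]  P^+=[0.1534 -0.2713; -0.2713 1.3068]
step 3: x^-=[-0.8209, -1.2933]  P^-=[0.2897 -0.3955; -0.3955 1.7466]  S=[0.3803]  K=[0.5331; -0.0296]  nu=[-2.4346]  x^+=[-2.1189, -1.2213]  P^+=[0.1817 -0.3895; -0.3895 1.7462]
step 4: x^-=[-1.4760, -1.7647]  P^-=[0.3312 -0.5486; -0.5486 2.2824]  S=[0.3803]  K=[0.5535; -0.1221]  nu=[4.9143]  x^+=[1.2442, -2.3650]  P^+=[0.2147 -0.5229; -0.5229 2.2767]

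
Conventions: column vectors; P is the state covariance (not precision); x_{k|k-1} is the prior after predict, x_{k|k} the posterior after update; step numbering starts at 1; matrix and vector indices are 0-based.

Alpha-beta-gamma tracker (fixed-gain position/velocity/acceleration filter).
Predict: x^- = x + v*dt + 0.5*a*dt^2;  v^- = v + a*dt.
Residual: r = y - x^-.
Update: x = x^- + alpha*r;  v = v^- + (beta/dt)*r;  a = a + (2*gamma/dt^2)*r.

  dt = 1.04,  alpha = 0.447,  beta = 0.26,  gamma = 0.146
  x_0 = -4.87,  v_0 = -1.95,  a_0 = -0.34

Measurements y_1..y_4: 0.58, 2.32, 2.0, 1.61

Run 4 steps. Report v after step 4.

step 1: x_pred=-7.0819  r=7.6619  x^+=-3.6570  v^+=-0.3881  a^+=1.7285
step 2: x_pred=-3.1259  r=5.4459  x^+=-0.6916  v^+=2.7710  a^+=3.1987
step 3: x_pred=3.9201  r=-1.9201  x^+=3.0618  v^+=5.6176  a^+=2.6803
step 4: x_pred=10.3536  r=-8.7436  x^+=6.4452  v^+=6.2193  a^+=0.3198

v_post = 6.2193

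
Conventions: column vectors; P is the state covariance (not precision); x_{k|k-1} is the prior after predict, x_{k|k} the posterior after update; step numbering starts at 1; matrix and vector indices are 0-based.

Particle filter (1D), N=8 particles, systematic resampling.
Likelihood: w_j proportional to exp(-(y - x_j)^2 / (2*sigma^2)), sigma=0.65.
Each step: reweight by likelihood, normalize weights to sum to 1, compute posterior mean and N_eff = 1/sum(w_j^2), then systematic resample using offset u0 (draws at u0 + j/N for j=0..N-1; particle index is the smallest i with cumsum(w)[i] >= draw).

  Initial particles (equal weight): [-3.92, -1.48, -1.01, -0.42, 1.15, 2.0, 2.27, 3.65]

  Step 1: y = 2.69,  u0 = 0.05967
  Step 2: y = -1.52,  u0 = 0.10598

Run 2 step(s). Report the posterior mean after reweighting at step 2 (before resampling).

post_mean = 2.0308

step 1: w=[0.0000, 0.0000, 0.0000, 0.0000, 0.0340, 0.3203, 0.4567, 0.1891]  mean=2.4063  Neff=2.8734  idx=[5, 5, 5, 6, 6, 6, 6, 7]
step 2: w=[0.2953, 0.2953, 0.2953, 0.0286, 0.0286, 0.0286, 0.0286, 0.0000]  mean=2.0308  Neff=3.7767  idx=[0, 0, 1, 1, 2, 2, 2, 6]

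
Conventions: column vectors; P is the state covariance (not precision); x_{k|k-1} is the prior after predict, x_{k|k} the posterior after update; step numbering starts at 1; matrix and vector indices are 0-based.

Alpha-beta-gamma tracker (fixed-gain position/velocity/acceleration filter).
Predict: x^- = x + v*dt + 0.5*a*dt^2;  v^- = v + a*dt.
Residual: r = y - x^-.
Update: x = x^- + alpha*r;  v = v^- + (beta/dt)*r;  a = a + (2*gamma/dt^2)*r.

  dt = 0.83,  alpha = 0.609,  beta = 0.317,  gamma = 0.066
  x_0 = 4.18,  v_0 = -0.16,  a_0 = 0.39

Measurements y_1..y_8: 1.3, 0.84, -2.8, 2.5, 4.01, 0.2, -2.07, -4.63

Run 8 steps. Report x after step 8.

step 1: x_pred=4.1815  r=-2.8815  x^+=2.4267  v^+=-0.9368  a^+=-0.1621
step 2: x_pred=1.5933  r=-0.7533  x^+=1.1345  v^+=-1.3591  a^+=-0.3065
step 3: x_pred=-0.0991  r=-2.7009  x^+=-1.7439  v^+=-2.6450  a^+=-0.8240
step 4: x_pred=-4.2231  r=6.7231  x^+=-0.1287  v^+=-0.7612  a^+=0.4642
step 5: x_pred=-0.6006  r=4.6106  x^+=2.2073  v^+=1.3851  a^+=1.3477
step 6: x_pred=3.8211  r=-3.6211  x^+=1.6158  v^+=1.1206  a^+=0.6538
step 7: x_pred=2.7712  r=-4.8412  x^+=-0.1771  v^+=-0.1856  a^+=-0.2738
step 8: x_pred=-0.4255  r=-4.2045  x^+=-2.9860  v^+=-2.0187  a^+=-1.0794

x_post = -2.9860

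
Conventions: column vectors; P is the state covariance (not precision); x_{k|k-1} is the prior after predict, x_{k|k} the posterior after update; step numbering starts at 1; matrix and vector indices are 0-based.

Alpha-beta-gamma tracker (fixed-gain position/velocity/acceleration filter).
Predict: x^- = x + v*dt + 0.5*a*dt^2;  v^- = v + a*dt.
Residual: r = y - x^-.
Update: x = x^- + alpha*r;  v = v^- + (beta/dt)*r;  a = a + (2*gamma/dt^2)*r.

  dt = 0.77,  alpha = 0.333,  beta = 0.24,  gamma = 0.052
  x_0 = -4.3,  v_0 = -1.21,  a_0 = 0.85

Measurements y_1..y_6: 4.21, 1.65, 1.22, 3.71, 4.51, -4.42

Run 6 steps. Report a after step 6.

step 1: x_pred=-4.9797  r=9.1897  x^+=-1.9195  v^+=2.3088  a^+=2.4620
step 2: x_pred=0.5881  r=1.0619  x^+=0.9417  v^+=4.5355  a^+=2.6482
step 3: x_pred=5.2191  r=-3.9991  x^+=3.8874  v^+=5.3282  a^+=1.9467
step 4: x_pred=8.5672  r=-4.8572  x^+=6.9498  v^+=5.3132  a^+=1.0947
step 5: x_pred=11.3655  r=-6.8555  x^+=9.0826  v^+=4.0194  a^+=-0.1078
step 6: x_pred=12.1456  r=-16.5656  x^+=6.6293  v^+=-1.2269  a^+=-3.0135

a_post = -3.0135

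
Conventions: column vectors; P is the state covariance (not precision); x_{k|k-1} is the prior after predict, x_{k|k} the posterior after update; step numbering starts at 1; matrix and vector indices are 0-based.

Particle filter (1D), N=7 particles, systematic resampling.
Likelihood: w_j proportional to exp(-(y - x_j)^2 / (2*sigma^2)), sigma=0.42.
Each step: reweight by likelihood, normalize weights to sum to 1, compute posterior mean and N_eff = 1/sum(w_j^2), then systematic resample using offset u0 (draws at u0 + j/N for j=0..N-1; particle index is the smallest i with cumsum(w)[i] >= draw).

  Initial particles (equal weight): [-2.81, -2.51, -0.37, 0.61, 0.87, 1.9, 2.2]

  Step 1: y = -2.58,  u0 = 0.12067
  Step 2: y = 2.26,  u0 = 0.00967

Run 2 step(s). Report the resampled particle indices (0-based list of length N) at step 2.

resampled_idx = [3, 3, 4, 4, 5, 5, 6]

step 1: w=[0.4660, 0.5340, 0.0000, 0.0000, 0.0000, 0.0000, 0.0000]  mean=-2.6498  Neff=1.9908  idx=[0, 0, 0, 1, 1, 1, 1]
step 2: w=[0.0001, 0.0001, 0.0001, 0.2500, 0.2500, 0.2500, 0.2500]  mean=-2.5101  Neff=4.0014  idx=[3, 3, 4, 4, 5, 5, 6]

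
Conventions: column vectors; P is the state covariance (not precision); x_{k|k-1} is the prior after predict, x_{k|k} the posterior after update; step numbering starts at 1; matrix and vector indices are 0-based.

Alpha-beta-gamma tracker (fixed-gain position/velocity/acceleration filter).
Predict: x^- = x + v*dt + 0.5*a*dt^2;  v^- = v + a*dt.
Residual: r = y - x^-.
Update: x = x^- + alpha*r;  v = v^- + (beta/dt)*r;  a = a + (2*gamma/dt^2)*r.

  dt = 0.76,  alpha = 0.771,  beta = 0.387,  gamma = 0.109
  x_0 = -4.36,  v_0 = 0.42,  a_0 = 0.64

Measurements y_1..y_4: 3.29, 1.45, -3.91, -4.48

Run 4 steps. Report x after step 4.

x_post = -3.8509

step 1: x_pred=-3.8560  r=7.1460  x^+=1.6536  v^+=4.5452  a^+=3.3371
step 2: x_pred=6.0717  r=-4.6217  x^+=2.5084  v^+=4.7280  a^+=1.5927
step 3: x_pred=6.5616  r=-10.4716  x^+=-1.5120  v^+=0.6062  a^+=-2.3595
step 4: x_pred=-1.7327  r=-2.7473  x^+=-3.8509  v^+=-2.5860  a^+=-3.3964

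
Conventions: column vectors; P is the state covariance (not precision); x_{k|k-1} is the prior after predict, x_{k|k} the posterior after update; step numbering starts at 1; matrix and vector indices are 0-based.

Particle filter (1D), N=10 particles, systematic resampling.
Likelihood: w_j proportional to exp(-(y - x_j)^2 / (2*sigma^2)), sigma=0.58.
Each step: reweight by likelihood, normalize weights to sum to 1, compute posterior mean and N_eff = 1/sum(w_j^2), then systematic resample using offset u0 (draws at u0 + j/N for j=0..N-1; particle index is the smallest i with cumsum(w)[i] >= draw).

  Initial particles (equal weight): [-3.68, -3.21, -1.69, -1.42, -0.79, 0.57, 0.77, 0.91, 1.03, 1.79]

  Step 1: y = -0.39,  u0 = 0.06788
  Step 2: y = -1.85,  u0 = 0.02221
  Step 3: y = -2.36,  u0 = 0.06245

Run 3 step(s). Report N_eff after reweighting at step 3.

step 1: w=[0.0000, 0.0000, 0.0508, 0.1293, 0.4935, 0.1591, 0.0847, 0.0508, 0.0313, 0.0005]  mean=-0.4241  Neff=3.3458  idx=[3, 3, 4, 4, 4, 4, 4, 5, 6, 7]
step 2: w=[0.3087, 0.3087, 0.0765, 0.0765, 0.0765, 0.0765, 0.0765, 0.0001, 0.0000, 0.0000]  mean=-1.1789  Neff=4.5481  idx=[0, 0, 0, 1, 1, 1, 2, 3, 4, 5]
step 3: w=[0.1567, 0.1567, 0.1567, 0.1567, 0.1567, 0.1567, 0.0149, 0.0149, 0.0149, 0.0149]  mean=-1.3824  Neff=6.7461  idx=[0, 1, 1, 2, 2, 3, 4, 4, 5, 7]

N_eff = 6.7461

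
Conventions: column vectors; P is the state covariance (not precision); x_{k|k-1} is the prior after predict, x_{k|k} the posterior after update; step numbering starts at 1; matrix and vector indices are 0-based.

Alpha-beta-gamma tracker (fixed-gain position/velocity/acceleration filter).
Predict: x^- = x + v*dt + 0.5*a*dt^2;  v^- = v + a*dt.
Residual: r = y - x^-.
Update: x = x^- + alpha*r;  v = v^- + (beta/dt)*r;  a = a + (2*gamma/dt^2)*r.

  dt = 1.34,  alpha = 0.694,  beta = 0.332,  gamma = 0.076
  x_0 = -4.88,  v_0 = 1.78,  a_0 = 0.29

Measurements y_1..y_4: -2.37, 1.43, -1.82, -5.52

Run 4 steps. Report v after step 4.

v_post = -0.7901

step 1: x_pred=-2.2344  r=-0.1356  x^+=-2.3285  v^+=2.1350  a^+=0.2785
step 2: x_pred=0.7825  r=0.6475  x^+=1.2319  v^+=2.6687  a^+=0.3333
step 3: x_pred=5.1071  r=-6.9271  x^+=0.2997  v^+=1.3991  a^+=-0.2531
step 4: x_pred=1.9473  r=-7.4673  x^+=-3.2350  v^+=-0.7901  a^+=-0.8852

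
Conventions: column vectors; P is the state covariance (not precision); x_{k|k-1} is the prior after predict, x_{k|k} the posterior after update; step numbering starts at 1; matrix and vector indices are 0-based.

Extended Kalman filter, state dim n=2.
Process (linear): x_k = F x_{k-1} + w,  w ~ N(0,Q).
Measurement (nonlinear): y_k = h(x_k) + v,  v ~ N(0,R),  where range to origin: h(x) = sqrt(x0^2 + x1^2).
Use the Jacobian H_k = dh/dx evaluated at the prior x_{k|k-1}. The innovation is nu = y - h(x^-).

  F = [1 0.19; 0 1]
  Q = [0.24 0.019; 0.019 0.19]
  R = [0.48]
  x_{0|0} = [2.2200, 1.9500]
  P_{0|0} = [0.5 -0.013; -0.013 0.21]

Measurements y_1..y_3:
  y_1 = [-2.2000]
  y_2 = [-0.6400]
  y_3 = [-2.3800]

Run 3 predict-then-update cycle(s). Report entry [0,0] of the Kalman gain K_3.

step 1: x^-=[2.5905, 1.9500]  P^-=[0.7426 0.0459; 0.0459 0.4000]  H_jac=[0.7989 0.6014]  S=[1.1428]  K=[0.5433; 0.2426]  nu=[-5.4424]  x^+=[-0.3665, 0.6297]  P^+=[0.4053 -0.1047; -0.1047 0.3327]
step 2: x^-=[-0.2469, 0.6297]  P^-=[0.6175 -0.0225; -0.0225 0.5227]  H_jac=[-0.3650 0.9310]  S=[1.0307]  K=[-0.2390; 0.4802]  nu=[-1.3164]  x^+=[0.0677, -0.0024]  P^+=[0.5586 0.0958; 0.0958 0.2851]
step 3: x^-=[0.0673, -0.0024]  P^-=[0.8453 0.1689; 0.1689 0.4751]  H_jac=[0.9994 -0.0351]  S=[1.3130]  K=[0.6389; 0.1159]  nu=[-2.4473]  x^+=[-1.4963, -0.2860]  P^+=[0.3094 0.0717; 0.0717 0.4575]

K[0,0] = 0.6389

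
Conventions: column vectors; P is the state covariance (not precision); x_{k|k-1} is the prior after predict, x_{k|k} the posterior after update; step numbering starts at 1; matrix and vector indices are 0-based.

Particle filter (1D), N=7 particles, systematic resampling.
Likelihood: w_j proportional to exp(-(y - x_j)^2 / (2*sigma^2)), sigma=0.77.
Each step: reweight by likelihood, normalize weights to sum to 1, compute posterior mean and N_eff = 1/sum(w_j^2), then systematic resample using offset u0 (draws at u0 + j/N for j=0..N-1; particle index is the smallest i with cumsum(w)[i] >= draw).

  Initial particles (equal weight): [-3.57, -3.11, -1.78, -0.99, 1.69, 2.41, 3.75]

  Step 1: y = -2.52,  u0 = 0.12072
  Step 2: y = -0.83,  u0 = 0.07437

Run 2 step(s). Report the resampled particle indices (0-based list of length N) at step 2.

step 1: w=[0.2067, 0.3905, 0.3300, 0.0727, 0.0000, 0.0000, 0.0000]  mean=-2.6119  Neff=3.2316  idx=[0, 1, 1, 1, 2, 2, 3]
step 2: w=[0.0009, 0.0064, 0.0064, 0.0064, 0.2393, 0.2393, 0.5013]  mean=-1.4111  Neff=2.7325  idx=[4, 4, 5, 6, 6, 6, 6]

resampled_idx = [4, 4, 5, 6, 6, 6, 6]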